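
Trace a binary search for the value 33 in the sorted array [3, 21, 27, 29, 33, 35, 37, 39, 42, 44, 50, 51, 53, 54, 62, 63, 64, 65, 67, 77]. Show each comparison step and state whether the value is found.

Binary search for 33 in [3, 21, 27, 29, 33, 35, 37, 39, 42, 44, 50, 51, 53, 54, 62, 63, 64, 65, 67, 77]:

lo=0, hi=19, mid=9, arr[mid]=44 -> 44 > 33, search left half
lo=0, hi=8, mid=4, arr[mid]=33 -> Found target at index 4!

Binary search finds 33 at index 4 after 2 comparisons. The search repeatedly halves the search space by comparing with the middle element.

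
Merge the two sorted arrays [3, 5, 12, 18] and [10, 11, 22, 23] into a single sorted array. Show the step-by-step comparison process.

Merging process:

Compare 3 vs 10: take 3 from left. Merged: [3]
Compare 5 vs 10: take 5 from left. Merged: [3, 5]
Compare 12 vs 10: take 10 from right. Merged: [3, 5, 10]
Compare 12 vs 11: take 11 from right. Merged: [3, 5, 10, 11]
Compare 12 vs 22: take 12 from left. Merged: [3, 5, 10, 11, 12]
Compare 18 vs 22: take 18 from left. Merged: [3, 5, 10, 11, 12, 18]
Append remaining from right: [22, 23]. Merged: [3, 5, 10, 11, 12, 18, 22, 23]

Final merged array: [3, 5, 10, 11, 12, 18, 22, 23]
Total comparisons: 6

The merged array is [3, 5, 10, 11, 12, 18, 22, 23], requiring 6 comparisons. The merge step runs in O(n) time where n is the total number of elements.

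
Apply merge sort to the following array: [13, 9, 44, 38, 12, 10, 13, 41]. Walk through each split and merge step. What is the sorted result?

Merge sort trace:

Split: [13, 9, 44, 38, 12, 10, 13, 41] -> [13, 9, 44, 38] and [12, 10, 13, 41]
  Split: [13, 9, 44, 38] -> [13, 9] and [44, 38]
    Split: [13, 9] -> [13] and [9]
    Merge: [13] + [9] -> [9, 13]
    Split: [44, 38] -> [44] and [38]
    Merge: [44] + [38] -> [38, 44]
  Merge: [9, 13] + [38, 44] -> [9, 13, 38, 44]
  Split: [12, 10, 13, 41] -> [12, 10] and [13, 41]
    Split: [12, 10] -> [12] and [10]
    Merge: [12] + [10] -> [10, 12]
    Split: [13, 41] -> [13] and [41]
    Merge: [13] + [41] -> [13, 41]
  Merge: [10, 12] + [13, 41] -> [10, 12, 13, 41]
Merge: [9, 13, 38, 44] + [10, 12, 13, 41] -> [9, 10, 12, 13, 13, 38, 41, 44]

Final sorted array: [9, 10, 12, 13, 13, 38, 41, 44]

The merge sort proceeds by recursively splitting the array and merging sorted halves.
After all merges, the sorted array is [9, 10, 12, 13, 13, 38, 41, 44].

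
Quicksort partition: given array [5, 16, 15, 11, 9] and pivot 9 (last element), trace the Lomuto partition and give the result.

Lomuto partition with pivot = 9:

Initial array: [5, 16, 15, 11, 9]

arr[0]=5 <= 9: swap with position 0, array becomes [5, 16, 15, 11, 9]
arr[1]=16 > 9: no swap
arr[2]=15 > 9: no swap
arr[3]=11 > 9: no swap

Place pivot at position 1: [5, 9, 15, 11, 16]
Pivot position: 1

After partitioning with pivot 9, the array becomes [5, 9, 15, 11, 16]. The pivot is placed at index 1. All elements to the left of the pivot are <= 9, and all elements to the right are > 9.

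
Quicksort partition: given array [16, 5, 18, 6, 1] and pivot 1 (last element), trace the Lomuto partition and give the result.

Lomuto partition with pivot = 1:

Initial array: [16, 5, 18, 6, 1]

arr[0]=16 > 1: no swap
arr[1]=5 > 1: no swap
arr[2]=18 > 1: no swap
arr[3]=6 > 1: no swap

Place pivot at position 0: [1, 5, 18, 6, 16]
Pivot position: 0

After partitioning with pivot 1, the array becomes [1, 5, 18, 6, 16]. The pivot is placed at index 0. All elements to the left of the pivot are <= 1, and all elements to the right are > 1.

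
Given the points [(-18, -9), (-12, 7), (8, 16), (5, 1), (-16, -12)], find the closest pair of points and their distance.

Computing all pairwise distances among 5 points:

d((-18, -9), (-12, 7)) = 17.088
d((-18, -9), (8, 16)) = 36.0694
d((-18, -9), (5, 1)) = 25.0799
d((-18, -9), (-16, -12)) = 3.6056 <-- minimum
d((-12, 7), (8, 16)) = 21.9317
d((-12, 7), (5, 1)) = 18.0278
d((-12, 7), (-16, -12)) = 19.4165
d((8, 16), (5, 1)) = 15.2971
d((8, 16), (-16, -12)) = 36.8782
d((5, 1), (-16, -12)) = 24.6982

Closest pair: (-18, -9) and (-16, -12) with distance 3.6056

The closest pair is (-18, -9) and (-16, -12) with Euclidean distance 3.6056. For 5 points, brute-force pairwise comparison is shown above. For large n, the divide-and-conquer algorithm (sort by x, recurse on halves, check the dividing strip) achieves O(n log n).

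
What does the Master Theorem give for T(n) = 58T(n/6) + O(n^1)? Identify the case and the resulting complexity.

Master Theorem for T(n) = 58T(n/6) + O(n^1):

a = 58, b = 6, c = 1
log_b(a) = log_6(58) = 2.2662

Case 1: c = 1 < log_6(58) = 2.2662
T(n) = O(n^(log_6 58))

For T(n) = 58T(n/6) + O(n^1): log_6(58) = 2.2662. This is Case 1 of the Master Theorem (c < log_b(a), work dominated by leaves), giving O(n^(log_6 58)).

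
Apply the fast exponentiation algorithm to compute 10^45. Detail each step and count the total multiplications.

Computing 10^45 by squaring (build up from 10^1; each line after the first costs one multiplication):

10^1 = 10
10^2 = (10^1)^2 = 10^2 = 100
10^4 = (10^2)^2 = 100^2 = 10000
10^5 = 10 * 10^4 = 10 * 10000 = 100000
10^10 = (10^5)^2 = 100000^2 = 10000000000
10^11 = 10 * 10^10 = 10 * 10000000000 = 100000000000
10^22 = (10^11)^2 = 100000000000^2 = 10000000000000000000000
10^44 = (10^22)^2 = 10000000000000000000000^2 = 100000000000000000000000000000000000000000000
10^45 = 10 * 10^44 = 10 * 100000000000000000000000000000000000000000000 = 1000000000000000000000000000000000000000000000

Result: 1000000000000000000000000000000000000000000000
Multiplications needed: 8 (8 lines after 10^1)

10^45 = 1000000000000000000000000000000000000000000000. Using exponentiation by squaring, this requires 8 multiplications. The key idea: if the exponent is even, square the half-power; if odd, multiply by the base once.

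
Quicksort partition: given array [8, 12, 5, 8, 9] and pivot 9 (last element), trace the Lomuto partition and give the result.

Lomuto partition with pivot = 9:

Initial array: [8, 12, 5, 8, 9]

arr[0]=8 <= 9: swap with position 0, array becomes [8, 12, 5, 8, 9]
arr[1]=12 > 9: no swap
arr[2]=5 <= 9: swap with position 1, array becomes [8, 5, 12, 8, 9]
arr[3]=8 <= 9: swap with position 2, array becomes [8, 5, 8, 12, 9]

Place pivot at position 3: [8, 5, 8, 9, 12]
Pivot position: 3

After partitioning with pivot 9, the array becomes [8, 5, 8, 9, 12]. The pivot is placed at index 3. All elements to the left of the pivot are <= 9, and all elements to the right are > 9.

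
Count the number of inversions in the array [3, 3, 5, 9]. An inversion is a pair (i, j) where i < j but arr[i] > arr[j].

Finding inversions in [3, 3, 5, 9]:


Total inversions: 0

The array has 0 inversions. It is already sorted.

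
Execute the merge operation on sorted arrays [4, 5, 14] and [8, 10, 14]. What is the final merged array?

Merging process:

Compare 4 vs 8: take 4 from left. Merged: [4]
Compare 5 vs 8: take 5 from left. Merged: [4, 5]
Compare 14 vs 8: take 8 from right. Merged: [4, 5, 8]
Compare 14 vs 10: take 10 from right. Merged: [4, 5, 8, 10]
Compare 14 vs 14: take 14 from left. Merged: [4, 5, 8, 10, 14]
Append remaining from right: [14]. Merged: [4, 5, 8, 10, 14, 14]

Final merged array: [4, 5, 8, 10, 14, 14]
Total comparisons: 5

The merged array is [4, 5, 8, 10, 14, 14], requiring 5 comparisons. The merge step runs in O(n) time where n is the total number of elements.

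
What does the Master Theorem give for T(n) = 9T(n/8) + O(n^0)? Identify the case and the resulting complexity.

Master Theorem for T(n) = 9T(n/8) + O(n^0):

a = 9, b = 8, c = 0
log_b(a) = log_8(9) = 1.0566

Case 1: c = 0 < log_8(9) = 1.0566
T(n) = O(n^(log_8 9))

For T(n) = 9T(n/8) + O(n^0): log_8(9) = 1.0566. This is Case 1 of the Master Theorem (c < log_b(a), work dominated by leaves), giving O(n^(log_8 9)).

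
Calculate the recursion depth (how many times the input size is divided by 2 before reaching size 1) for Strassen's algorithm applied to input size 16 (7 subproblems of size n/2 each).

For divide and conquer with division factor 2:

Problem sizes at each level:
Level 0: 16
Level 1: 8
Level 2: 4
Level 3: 2
Level 4: 1

The root is level 0 and the size-1 base case is level 4 (the tree spans levels 0 through 4, i.e. 5 levels counting the root), so the depth is the number of divisions: log_2(16) = 4

The recursion tree depth is log_2(16) = 4. At each level, the problem size is divided by 2, so it takes 4 divisions to reduce to a base case of size 1. The algorithm makes 7 recursive calls at each level.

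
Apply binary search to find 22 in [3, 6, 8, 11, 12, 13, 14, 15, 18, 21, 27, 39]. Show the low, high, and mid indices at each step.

Binary search for 22 in [3, 6, 8, 11, 12, 13, 14, 15, 18, 21, 27, 39]:

lo=0, hi=11, mid=5, arr[mid]=13 -> 13 < 22, search right half
lo=6, hi=11, mid=8, arr[mid]=18 -> 18 < 22, search right half
lo=9, hi=11, mid=10, arr[mid]=27 -> 27 > 22, search left half
lo=9, hi=9, mid=9, arr[mid]=21 -> 21 < 22, search right half
lo=10 > hi=9, target 22 not found

Binary search determines that 22 is not in the array after 4 comparisons. The search space was exhausted without finding the target.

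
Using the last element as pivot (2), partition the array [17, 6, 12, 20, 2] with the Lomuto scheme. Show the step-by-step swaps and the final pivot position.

Lomuto partition with pivot = 2:

Initial array: [17, 6, 12, 20, 2]

arr[0]=17 > 2: no swap
arr[1]=6 > 2: no swap
arr[2]=12 > 2: no swap
arr[3]=20 > 2: no swap

Place pivot at position 0: [2, 6, 12, 20, 17]
Pivot position: 0

After partitioning with pivot 2, the array becomes [2, 6, 12, 20, 17]. The pivot is placed at index 0. All elements to the left of the pivot are <= 2, and all elements to the right are > 2.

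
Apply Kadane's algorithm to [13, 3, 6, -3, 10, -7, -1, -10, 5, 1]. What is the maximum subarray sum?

Using Kadane's algorithm on [13, 3, 6, -3, 10, -7, -1, -10, 5, 1]:

Scanning through the array:
Position 1 (value 3): max_ending_here = 16, max_so_far = 16
Position 2 (value 6): max_ending_here = 22, max_so_far = 22
Position 3 (value -3): max_ending_here = 19, max_so_far = 22
Position 4 (value 10): max_ending_here = 29, max_so_far = 29
Position 5 (value -7): max_ending_here = 22, max_so_far = 29
Position 6 (value -1): max_ending_here = 21, max_so_far = 29
Position 7 (value -10): max_ending_here = 11, max_so_far = 29
Position 8 (value 5): max_ending_here = 16, max_so_far = 29
Position 9 (value 1): max_ending_here = 17, max_so_far = 29

Maximum subarray: [13, 3, 6, -3, 10]
Maximum sum: 29

The maximum subarray is [13, 3, 6, -3, 10] with sum 29. This subarray runs from index 0 to index 4.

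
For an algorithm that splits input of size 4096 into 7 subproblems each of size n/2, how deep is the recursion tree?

For divide and conquer with division factor 2:

Problem sizes at each level:
Level 0: 4096
Level 1: 2048
Level 2: 1024
Level 3: 512
Level 4: 256
Level 5: 128
Level 6: 64
Level 7: 32
Level 8: 16
Level 9: 8
Level 10: 4
Level 11: 2
Level 12: 1

The root is level 0 and the size-1 base case is level 12 (the tree spans levels 0 through 12, i.e. 13 levels counting the root), so the depth is the number of divisions: log_2(4096) = 12

The recursion tree depth is log_2(4096) = 12. At each level, the problem size is divided by 2, so it takes 12 divisions to reduce to a base case of size 1. The algorithm makes 7 recursive calls at each level.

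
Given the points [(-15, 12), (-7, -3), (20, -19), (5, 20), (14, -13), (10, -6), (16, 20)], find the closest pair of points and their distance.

Computing all pairwise distances among 7 points:

d((-15, 12), (-7, -3)) = 17.0
d((-15, 12), (20, -19)) = 46.7547
d((-15, 12), (5, 20)) = 21.5407
d((-15, 12), (14, -13)) = 38.2884
d((-15, 12), (10, -6)) = 30.8058
d((-15, 12), (16, 20)) = 32.0156
d((-7, -3), (20, -19)) = 31.3847
d((-7, -3), (5, 20)) = 25.9422
d((-7, -3), (14, -13)) = 23.2594
d((-7, -3), (10, -6)) = 17.2627
d((-7, -3), (16, 20)) = 32.5269
d((20, -19), (5, 20)) = 41.7852
d((20, -19), (14, -13)) = 8.4853
d((20, -19), (10, -6)) = 16.4012
d((20, -19), (16, 20)) = 39.2046
d((5, 20), (14, -13)) = 34.2053
d((5, 20), (10, -6)) = 26.4764
d((5, 20), (16, 20)) = 11.0
d((14, -13), (10, -6)) = 8.0623 <-- minimum
d((14, -13), (16, 20)) = 33.0606
d((10, -6), (16, 20)) = 26.6833

Closest pair: (14, -13) and (10, -6) with distance 8.0623

The closest pair is (14, -13) and (10, -6) with Euclidean distance 8.0623. For 7 points, brute-force pairwise comparison is shown above. For large n, the divide-and-conquer algorithm (sort by x, recurse on halves, check the dividing strip) achieves O(n log n).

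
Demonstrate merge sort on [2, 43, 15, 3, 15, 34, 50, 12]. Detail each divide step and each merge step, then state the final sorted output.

Merge sort trace:

Split: [2, 43, 15, 3, 15, 34, 50, 12] -> [2, 43, 15, 3] and [15, 34, 50, 12]
  Split: [2, 43, 15, 3] -> [2, 43] and [15, 3]
    Split: [2, 43] -> [2] and [43]
    Merge: [2] + [43] -> [2, 43]
    Split: [15, 3] -> [15] and [3]
    Merge: [15] + [3] -> [3, 15]
  Merge: [2, 43] + [3, 15] -> [2, 3, 15, 43]
  Split: [15, 34, 50, 12] -> [15, 34] and [50, 12]
    Split: [15, 34] -> [15] and [34]
    Merge: [15] + [34] -> [15, 34]
    Split: [50, 12] -> [50] and [12]
    Merge: [50] + [12] -> [12, 50]
  Merge: [15, 34] + [12, 50] -> [12, 15, 34, 50]
Merge: [2, 3, 15, 43] + [12, 15, 34, 50] -> [2, 3, 12, 15, 15, 34, 43, 50]

Final sorted array: [2, 3, 12, 15, 15, 34, 43, 50]

The merge sort proceeds by recursively splitting the array and merging sorted halves.
After all merges, the sorted array is [2, 3, 12, 15, 15, 34, 43, 50].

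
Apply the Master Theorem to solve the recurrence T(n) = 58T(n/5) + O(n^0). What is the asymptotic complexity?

Master Theorem for T(n) = 58T(n/5) + O(n^0):

a = 58, b = 5, c = 0
log_b(a) = log_5(58) = 2.5229

Case 1: c = 0 < log_5(58) = 2.5229
T(n) = O(n^(log_5 58))

For T(n) = 58T(n/5) + O(n^0): log_5(58) = 2.5229. This is Case 1 of the Master Theorem (c < log_b(a), work dominated by leaves), giving O(n^(log_5 58)).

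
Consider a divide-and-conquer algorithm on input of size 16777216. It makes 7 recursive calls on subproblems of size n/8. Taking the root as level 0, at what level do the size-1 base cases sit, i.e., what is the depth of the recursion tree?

For divide and conquer with division factor 8:

Problem sizes at each level:
Level 0: 16777216
Level 1: 2097152
Level 2: 262144
Level 3: 32768
Level 4: 4096
Level 5: 512
Level 6: 64
Level 7: 8
Level 8: 1

The root is level 0 and the size-1 base case is level 8 (the tree spans levels 0 through 8, i.e. 9 levels counting the root), so the depth is the number of divisions: log_8(16777216) = 8

The recursion tree depth is log_8(16777216) = 8. At each level, the problem size is divided by 8, so it takes 8 divisions to reduce to a base case of size 1. The algorithm makes 7 recursive calls at each level.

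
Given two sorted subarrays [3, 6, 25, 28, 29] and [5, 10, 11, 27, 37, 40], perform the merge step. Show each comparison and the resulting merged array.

Merging process:

Compare 3 vs 5: take 3 from left. Merged: [3]
Compare 6 vs 5: take 5 from right. Merged: [3, 5]
Compare 6 vs 10: take 6 from left. Merged: [3, 5, 6]
Compare 25 vs 10: take 10 from right. Merged: [3, 5, 6, 10]
Compare 25 vs 11: take 11 from right. Merged: [3, 5, 6, 10, 11]
Compare 25 vs 27: take 25 from left. Merged: [3, 5, 6, 10, 11, 25]
Compare 28 vs 27: take 27 from right. Merged: [3, 5, 6, 10, 11, 25, 27]
Compare 28 vs 37: take 28 from left. Merged: [3, 5, 6, 10, 11, 25, 27, 28]
Compare 29 vs 37: take 29 from left. Merged: [3, 5, 6, 10, 11, 25, 27, 28, 29]
Append remaining from right: [37, 40]. Merged: [3, 5, 6, 10, 11, 25, 27, 28, 29, 37, 40]

Final merged array: [3, 5, 6, 10, 11, 25, 27, 28, 29, 37, 40]
Total comparisons: 9

The merged array is [3, 5, 6, 10, 11, 25, 27, 28, 29, 37, 40], requiring 9 comparisons. The merge step runs in O(n) time where n is the total number of elements.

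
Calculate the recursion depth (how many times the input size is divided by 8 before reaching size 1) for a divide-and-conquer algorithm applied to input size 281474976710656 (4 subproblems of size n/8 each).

For divide and conquer with division factor 8:

Problem sizes at each level:
Level 0: 281474976710656
Level 1: 35184372088832
Level 2: 4398046511104
Level 3: 549755813888
Level 4: 68719476736
Level 5: 8589934592
Level 6: 1073741824
Level 7: 134217728
Level 8: 16777216
Level 9: 2097152
Level 10: 262144
Level 11: 32768
Level 12: 4096
Level 13: 512
Level 14: 64
Level 15: 8
Level 16: 1

The root is level 0 and the size-1 base case is level 16 (the tree spans levels 0 through 16, i.e. 17 levels counting the root), so the depth is the number of divisions: log_8(281474976710656) = 16

The recursion tree depth is log_8(281474976710656) = 16. At each level, the problem size is divided by 8, so it takes 16 divisions to reduce to a base case of size 1. The algorithm makes 4 recursive calls at each level.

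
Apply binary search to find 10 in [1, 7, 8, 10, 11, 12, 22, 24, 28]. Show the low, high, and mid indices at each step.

Binary search for 10 in [1, 7, 8, 10, 11, 12, 22, 24, 28]:

lo=0, hi=8, mid=4, arr[mid]=11 -> 11 > 10, search left half
lo=0, hi=3, mid=1, arr[mid]=7 -> 7 < 10, search right half
lo=2, hi=3, mid=2, arr[mid]=8 -> 8 < 10, search right half
lo=3, hi=3, mid=3, arr[mid]=10 -> Found target at index 3!

Binary search finds 10 at index 3 after 4 comparisons. The search repeatedly halves the search space by comparing with the middle element.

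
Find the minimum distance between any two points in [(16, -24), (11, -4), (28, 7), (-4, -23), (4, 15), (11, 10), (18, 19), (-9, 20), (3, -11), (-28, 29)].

Computing all pairwise distances among 10 points:

d((16, -24), (11, -4)) = 20.6155
d((16, -24), (28, 7)) = 33.2415
d((16, -24), (-4, -23)) = 20.025
d((16, -24), (4, 15)) = 40.8044
d((16, -24), (11, 10)) = 34.3657
d((16, -24), (18, 19)) = 43.0465
d((16, -24), (-9, 20)) = 50.6063
d((16, -24), (3, -11)) = 18.3848
d((16, -24), (-28, 29)) = 68.884
d((11, -4), (28, 7)) = 20.2485
d((11, -4), (-4, -23)) = 24.2074
d((11, -4), (4, 15)) = 20.2485
d((11, -4), (11, 10)) = 14.0
d((11, -4), (18, 19)) = 24.0416
d((11, -4), (-9, 20)) = 31.241
d((11, -4), (3, -11)) = 10.6301
d((11, -4), (-28, 29)) = 51.0882
d((28, 7), (-4, -23)) = 43.8634
d((28, 7), (4, 15)) = 25.2982
d((28, 7), (11, 10)) = 17.2627
d((28, 7), (18, 19)) = 15.6205
d((28, 7), (-9, 20)) = 39.2173
d((28, 7), (3, -11)) = 30.8058
d((28, 7), (-28, 29)) = 60.1664
d((-4, -23), (4, 15)) = 38.833
d((-4, -23), (11, 10)) = 36.2491
d((-4, -23), (18, 19)) = 47.4131
d((-4, -23), (-9, 20)) = 43.2897
d((-4, -23), (3, -11)) = 13.8924
d((-4, -23), (-28, 29)) = 57.2713
d((4, 15), (11, 10)) = 8.6023 <-- minimum
d((4, 15), (18, 19)) = 14.5602
d((4, 15), (-9, 20)) = 13.9284
d((4, 15), (3, -11)) = 26.0192
d((4, 15), (-28, 29)) = 34.9285
d((11, 10), (18, 19)) = 11.4018
d((11, 10), (-9, 20)) = 22.3607
d((11, 10), (3, -11)) = 22.4722
d((11, 10), (-28, 29)) = 43.382
d((18, 19), (-9, 20)) = 27.0185
d((18, 19), (3, -11)) = 33.541
d((18, 19), (-28, 29)) = 47.0744
d((-9, 20), (3, -11)) = 33.2415
d((-9, 20), (-28, 29)) = 21.0238
d((3, -11), (-28, 29)) = 50.6063

Closest pair: (4, 15) and (11, 10) with distance 8.6023

The closest pair is (4, 15) and (11, 10) with Euclidean distance 8.6023. For 10 points, brute-force pairwise comparison is shown above. For large n, the divide-and-conquer algorithm (sort by x, recurse on halves, check the dividing strip) achieves O(n log n).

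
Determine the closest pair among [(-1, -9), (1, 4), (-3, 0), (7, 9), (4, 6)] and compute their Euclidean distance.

Computing all pairwise distances among 5 points:

d((-1, -9), (1, 4)) = 13.1529
d((-1, -9), (-3, 0)) = 9.2195
d((-1, -9), (7, 9)) = 19.6977
d((-1, -9), (4, 6)) = 15.8114
d((1, 4), (-3, 0)) = 5.6569
d((1, 4), (7, 9)) = 7.8102
d((1, 4), (4, 6)) = 3.6056 <-- minimum
d((-3, 0), (7, 9)) = 13.4536
d((-3, 0), (4, 6)) = 9.2195
d((7, 9), (4, 6)) = 4.2426

Closest pair: (1, 4) and (4, 6) with distance 3.6056

The closest pair is (1, 4) and (4, 6) with Euclidean distance 3.6056. For 5 points, brute-force pairwise comparison is shown above. For large n, the divide-and-conquer algorithm (sort by x, recurse on halves, check the dividing strip) achieves O(n log n).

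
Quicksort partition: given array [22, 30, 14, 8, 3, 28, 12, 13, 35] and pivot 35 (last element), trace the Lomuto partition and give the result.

Lomuto partition with pivot = 35:

Initial array: [22, 30, 14, 8, 3, 28, 12, 13, 35]

arr[0]=22 <= 35: swap with position 0, array becomes [22, 30, 14, 8, 3, 28, 12, 13, 35]
arr[1]=30 <= 35: swap with position 1, array becomes [22, 30, 14, 8, 3, 28, 12, 13, 35]
arr[2]=14 <= 35: swap with position 2, array becomes [22, 30, 14, 8, 3, 28, 12, 13, 35]
arr[3]=8 <= 35: swap with position 3, array becomes [22, 30, 14, 8, 3, 28, 12, 13, 35]
arr[4]=3 <= 35: swap with position 4, array becomes [22, 30, 14, 8, 3, 28, 12, 13, 35]
arr[5]=28 <= 35: swap with position 5, array becomes [22, 30, 14, 8, 3, 28, 12, 13, 35]
arr[6]=12 <= 35: swap with position 6, array becomes [22, 30, 14, 8, 3, 28, 12, 13, 35]
arr[7]=13 <= 35: swap with position 7, array becomes [22, 30, 14, 8, 3, 28, 12, 13, 35]

Place pivot at position 8: [22, 30, 14, 8, 3, 28, 12, 13, 35]
Pivot position: 8

After partitioning with pivot 35, the array becomes [22, 30, 14, 8, 3, 28, 12, 13, 35]. The pivot is placed at index 8. All elements to the left of the pivot are <= 35, and all elements to the right are > 35.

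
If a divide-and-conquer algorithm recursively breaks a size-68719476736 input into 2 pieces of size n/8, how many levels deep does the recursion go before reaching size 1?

For divide and conquer with division factor 8:

Problem sizes at each level:
Level 0: 68719476736
Level 1: 8589934592
Level 2: 1073741824
Level 3: 134217728
Level 4: 16777216
Level 5: 2097152
Level 6: 262144
Level 7: 32768
Level 8: 4096
Level 9: 512
Level 10: 64
Level 11: 8
Level 12: 1

The root is level 0 and the size-1 base case is level 12 (the tree spans levels 0 through 12, i.e. 13 levels counting the root), so the depth is the number of divisions: log_8(68719476736) = 12

The recursion tree depth is log_8(68719476736) = 12. At each level, the problem size is divided by 8, so it takes 12 divisions to reduce to a base case of size 1. The algorithm makes 2 recursive calls at each level.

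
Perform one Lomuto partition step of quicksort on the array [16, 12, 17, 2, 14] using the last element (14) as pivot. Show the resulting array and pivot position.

Lomuto partition with pivot = 14:

Initial array: [16, 12, 17, 2, 14]

arr[0]=16 > 14: no swap
arr[1]=12 <= 14: swap with position 0, array becomes [12, 16, 17, 2, 14]
arr[2]=17 > 14: no swap
arr[3]=2 <= 14: swap with position 1, array becomes [12, 2, 17, 16, 14]

Place pivot at position 2: [12, 2, 14, 16, 17]
Pivot position: 2

After partitioning with pivot 14, the array becomes [12, 2, 14, 16, 17]. The pivot is placed at index 2. All elements to the left of the pivot are <= 14, and all elements to the right are > 14.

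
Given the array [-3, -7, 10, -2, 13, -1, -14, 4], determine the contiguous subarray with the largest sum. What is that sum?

Using Kadane's algorithm on [-3, -7, 10, -2, 13, -1, -14, 4]:

Scanning through the array:
Position 1 (value -7): max_ending_here = -7, max_so_far = -3
Position 2 (value 10): max_ending_here = 10, max_so_far = 10
Position 3 (value -2): max_ending_here = 8, max_so_far = 10
Position 4 (value 13): max_ending_here = 21, max_so_far = 21
Position 5 (value -1): max_ending_here = 20, max_so_far = 21
Position 6 (value -14): max_ending_here = 6, max_so_far = 21
Position 7 (value 4): max_ending_here = 10, max_so_far = 21

Maximum subarray: [10, -2, 13]
Maximum sum: 21

The maximum subarray is [10, -2, 13] with sum 21. This subarray runs from index 2 to index 4.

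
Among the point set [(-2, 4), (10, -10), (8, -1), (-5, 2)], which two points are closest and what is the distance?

Computing all pairwise distances among 4 points:

d((-2, 4), (10, -10)) = 18.4391
d((-2, 4), (8, -1)) = 11.1803
d((-2, 4), (-5, 2)) = 3.6056 <-- minimum
d((10, -10), (8, -1)) = 9.2195
d((10, -10), (-5, 2)) = 19.2094
d((8, -1), (-5, 2)) = 13.3417

Closest pair: (-2, 4) and (-5, 2) with distance 3.6056

The closest pair is (-2, 4) and (-5, 2) with Euclidean distance 3.6056. For 4 points, brute-force pairwise comparison is shown above. For large n, the divide-and-conquer algorithm (sort by x, recurse on halves, check the dividing strip) achieves O(n log n).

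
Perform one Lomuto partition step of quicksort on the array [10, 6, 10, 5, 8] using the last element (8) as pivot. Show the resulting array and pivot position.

Lomuto partition with pivot = 8:

Initial array: [10, 6, 10, 5, 8]

arr[0]=10 > 8: no swap
arr[1]=6 <= 8: swap with position 0, array becomes [6, 10, 10, 5, 8]
arr[2]=10 > 8: no swap
arr[3]=5 <= 8: swap with position 1, array becomes [6, 5, 10, 10, 8]

Place pivot at position 2: [6, 5, 8, 10, 10]
Pivot position: 2

After partitioning with pivot 8, the array becomes [6, 5, 8, 10, 10]. The pivot is placed at index 2. All elements to the left of the pivot are <= 8, and all elements to the right are > 8.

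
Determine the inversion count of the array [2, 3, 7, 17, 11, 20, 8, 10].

Finding inversions in [2, 3, 7, 17, 11, 20, 8, 10]:

(3, 4): arr[3]=17 > arr[4]=11
(3, 6): arr[3]=17 > arr[6]=8
(3, 7): arr[3]=17 > arr[7]=10
(4, 6): arr[4]=11 > arr[6]=8
(4, 7): arr[4]=11 > arr[7]=10
(5, 6): arr[5]=20 > arr[6]=8
(5, 7): arr[5]=20 > arr[7]=10

Total inversions: 7

The array has 7 inversion(s): (3,4), (3,6), (3,7), (4,6), (4,7), (5,6), (5,7). Each pair (i,j) satisfies i < j and arr[i] > arr[j].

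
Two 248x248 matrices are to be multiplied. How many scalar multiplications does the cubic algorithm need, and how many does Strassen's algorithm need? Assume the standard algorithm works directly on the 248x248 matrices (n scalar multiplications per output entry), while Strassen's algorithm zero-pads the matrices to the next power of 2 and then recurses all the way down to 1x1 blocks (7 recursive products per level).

Matrix multiplication for 248x248 matrices:

Strassen's algorithm requires power-of-2 dimensions. Pad 248x248 to 256x256 (next power of 2).

Standard algorithm: 248^3 = 15252992 multiplications
Strassen's algorithm: 7^(log2(256)) = 7^8 = 5764801 multiplications
Savings: 15252992 - 5764801 = 9488191 multiplications

Standard: 15252992 multiplications (248^3). Strassen: 5764801 multiplications (7^8, after padding to 256x256). Strassen reduces 8 recursive multiplications to 7 at each level.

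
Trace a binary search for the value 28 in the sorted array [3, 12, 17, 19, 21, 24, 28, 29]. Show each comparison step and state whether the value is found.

Binary search for 28 in [3, 12, 17, 19, 21, 24, 28, 29]:

lo=0, hi=7, mid=3, arr[mid]=19 -> 19 < 28, search right half
lo=4, hi=7, mid=5, arr[mid]=24 -> 24 < 28, search right half
lo=6, hi=7, mid=6, arr[mid]=28 -> Found target at index 6!

Binary search finds 28 at index 6 after 3 comparisons. The search repeatedly halves the search space by comparing with the middle element.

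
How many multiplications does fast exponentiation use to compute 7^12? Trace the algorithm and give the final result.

Computing 7^12 by squaring (build up from 7^1; each line after the first costs one multiplication):

7^1 = 7
7^2 = (7^1)^2 = 7^2 = 49
7^3 = 7 * 7^2 = 7 * 49 = 343
7^6 = (7^3)^2 = 343^2 = 117649
7^12 = (7^6)^2 = 117649^2 = 13841287201

Result: 13841287201
Multiplications needed: 4 (4 lines after 7^1)

7^12 = 13841287201. Using exponentiation by squaring, this requires 4 multiplications. The key idea: if the exponent is even, square the half-power; if odd, multiply by the base once.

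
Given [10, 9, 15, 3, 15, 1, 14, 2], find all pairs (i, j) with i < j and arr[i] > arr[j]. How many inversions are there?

Finding inversions in [10, 9, 15, 3, 15, 1, 14, 2]:

(0, 1): arr[0]=10 > arr[1]=9
(0, 3): arr[0]=10 > arr[3]=3
(0, 5): arr[0]=10 > arr[5]=1
(0, 7): arr[0]=10 > arr[7]=2
(1, 3): arr[1]=9 > arr[3]=3
(1, 5): arr[1]=9 > arr[5]=1
(1, 7): arr[1]=9 > arr[7]=2
(2, 3): arr[2]=15 > arr[3]=3
(2, 5): arr[2]=15 > arr[5]=1
(2, 6): arr[2]=15 > arr[6]=14
(2, 7): arr[2]=15 > arr[7]=2
(3, 5): arr[3]=3 > arr[5]=1
(3, 7): arr[3]=3 > arr[7]=2
(4, 5): arr[4]=15 > arr[5]=1
(4, 6): arr[4]=15 > arr[6]=14
(4, 7): arr[4]=15 > arr[7]=2
(6, 7): arr[6]=14 > arr[7]=2

Total inversions: 17

The array has 17 inversion(s): (0,1), (0,3), (0,5), (0,7), (1,3), (1,5), (1,7), (2,3), (2,5), (2,6), (2,7), (3,5), (3,7), (4,5), (4,6), (4,7), (6,7). Each pair (i,j) satisfies i < j and arr[i] > arr[j].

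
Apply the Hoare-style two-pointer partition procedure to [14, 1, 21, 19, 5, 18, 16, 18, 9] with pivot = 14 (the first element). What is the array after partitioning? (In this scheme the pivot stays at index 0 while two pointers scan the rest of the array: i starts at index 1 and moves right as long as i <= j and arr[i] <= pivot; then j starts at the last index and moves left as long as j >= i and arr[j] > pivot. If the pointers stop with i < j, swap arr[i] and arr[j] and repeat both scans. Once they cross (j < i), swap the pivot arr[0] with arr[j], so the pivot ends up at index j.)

Hoare-style two-pointer partition with pivot = 14:

Initial array: [14, 1, 21, 19, 5, 18, 16, 18, 9]

Pointers start at i = 1, j = 8.
i stops at index 2 (arr[2]=21 > 14), j stops at index 8 (arr[8]=9 <= 14): swap arr[2] and arr[8], array becomes [14, 1, 9, 19, 5, 18, 16, 18, 21]
i stops at index 3 (arr[3]=19 > 14), j stops at index 4 (arr[4]=5 <= 14): swap arr[3] and arr[4], array becomes [14, 1, 9, 5, 19, 18, 16, 18, 21]
i ends at 4, j ends at 3: the pointers have crossed (j < i), so scanning stops.

Swap pivot arr[0] with arr[3] to place pivot at position 3: [5, 1, 9, 14, 19, 18, 16, 18, 21]
Pivot position: 3

After partitioning with pivot 14, the array becomes [5, 1, 9, 14, 19, 18, 16, 18, 21]. The pivot is placed at index 3. All elements to the left of the pivot are <= 14, and all elements to the right are > 14.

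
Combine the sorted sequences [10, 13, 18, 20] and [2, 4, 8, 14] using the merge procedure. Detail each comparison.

Merging process:

Compare 10 vs 2: take 2 from right. Merged: [2]
Compare 10 vs 4: take 4 from right. Merged: [2, 4]
Compare 10 vs 8: take 8 from right. Merged: [2, 4, 8]
Compare 10 vs 14: take 10 from left. Merged: [2, 4, 8, 10]
Compare 13 vs 14: take 13 from left. Merged: [2, 4, 8, 10, 13]
Compare 18 vs 14: take 14 from right. Merged: [2, 4, 8, 10, 13, 14]
Append remaining from left: [18, 20]. Merged: [2, 4, 8, 10, 13, 14, 18, 20]

Final merged array: [2, 4, 8, 10, 13, 14, 18, 20]
Total comparisons: 6

The merged array is [2, 4, 8, 10, 13, 14, 18, 20], requiring 6 comparisons. The merge step runs in O(n) time where n is the total number of elements.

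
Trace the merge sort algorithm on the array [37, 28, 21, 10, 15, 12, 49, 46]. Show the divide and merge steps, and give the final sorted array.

Merge sort trace:

Split: [37, 28, 21, 10, 15, 12, 49, 46] -> [37, 28, 21, 10] and [15, 12, 49, 46]
  Split: [37, 28, 21, 10] -> [37, 28] and [21, 10]
    Split: [37, 28] -> [37] and [28]
    Merge: [37] + [28] -> [28, 37]
    Split: [21, 10] -> [21] and [10]
    Merge: [21] + [10] -> [10, 21]
  Merge: [28, 37] + [10, 21] -> [10, 21, 28, 37]
  Split: [15, 12, 49, 46] -> [15, 12] and [49, 46]
    Split: [15, 12] -> [15] and [12]
    Merge: [15] + [12] -> [12, 15]
    Split: [49, 46] -> [49] and [46]
    Merge: [49] + [46] -> [46, 49]
  Merge: [12, 15] + [46, 49] -> [12, 15, 46, 49]
Merge: [10, 21, 28, 37] + [12, 15, 46, 49] -> [10, 12, 15, 21, 28, 37, 46, 49]

Final sorted array: [10, 12, 15, 21, 28, 37, 46, 49]

The merge sort proceeds by recursively splitting the array and merging sorted halves.
After all merges, the sorted array is [10, 12, 15, 21, 28, 37, 46, 49].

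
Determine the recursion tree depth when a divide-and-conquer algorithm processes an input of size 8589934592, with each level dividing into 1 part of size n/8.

For divide and conquer with division factor 8:

Problem sizes at each level:
Level 0: 8589934592
Level 1: 1073741824
Level 2: 134217728
Level 3: 16777216
Level 4: 2097152
Level 5: 262144
Level 6: 32768
Level 7: 4096
Level 8: 512
Level 9: 64
Level 10: 8
Level 11: 1

The root is level 0 and the size-1 base case is level 11 (the tree spans levels 0 through 11, i.e. 12 levels counting the root), so the depth is the number of divisions: log_8(8589934592) = 11

The recursion tree depth is log_8(8589934592) = 11. At each level, the problem size is divided by 8, so it takes 11 divisions to reduce to a base case of size 1. The algorithm makes 1 recursive call at each level.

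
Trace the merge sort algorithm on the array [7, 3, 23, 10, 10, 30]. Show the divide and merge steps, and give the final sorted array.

Merge sort trace:

Split: [7, 3, 23, 10, 10, 30] -> [7, 3, 23] and [10, 10, 30]
  Split: [7, 3, 23] -> [7] and [3, 23]
    Split: [3, 23] -> [3] and [23]
    Merge: [3] + [23] -> [3, 23]
  Merge: [7] + [3, 23] -> [3, 7, 23]
  Split: [10, 10, 30] -> [10] and [10, 30]
    Split: [10, 30] -> [10] and [30]
    Merge: [10] + [30] -> [10, 30]
  Merge: [10] + [10, 30] -> [10, 10, 30]
Merge: [3, 7, 23] + [10, 10, 30] -> [3, 7, 10, 10, 23, 30]

Final sorted array: [3, 7, 10, 10, 23, 30]

The merge sort proceeds by recursively splitting the array and merging sorted halves.
After all merges, the sorted array is [3, 7, 10, 10, 23, 30].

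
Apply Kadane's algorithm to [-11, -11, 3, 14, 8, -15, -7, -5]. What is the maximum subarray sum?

Using Kadane's algorithm on [-11, -11, 3, 14, 8, -15, -7, -5]:

Scanning through the array:
Position 1 (value -11): max_ending_here = -11, max_so_far = -11
Position 2 (value 3): max_ending_here = 3, max_so_far = 3
Position 3 (value 14): max_ending_here = 17, max_so_far = 17
Position 4 (value 8): max_ending_here = 25, max_so_far = 25
Position 5 (value -15): max_ending_here = 10, max_so_far = 25
Position 6 (value -7): max_ending_here = 3, max_so_far = 25
Position 7 (value -5): max_ending_here = -2, max_so_far = 25

Maximum subarray: [3, 14, 8]
Maximum sum: 25

The maximum subarray is [3, 14, 8] with sum 25. This subarray runs from index 2 to index 4.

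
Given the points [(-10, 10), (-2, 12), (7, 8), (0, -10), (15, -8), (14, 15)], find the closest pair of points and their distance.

Computing all pairwise distances among 6 points:

d((-10, 10), (-2, 12)) = 8.2462 <-- minimum
d((-10, 10), (7, 8)) = 17.1172
d((-10, 10), (0, -10)) = 22.3607
d((-10, 10), (15, -8)) = 30.8058
d((-10, 10), (14, 15)) = 24.5153
d((-2, 12), (7, 8)) = 9.8489
d((-2, 12), (0, -10)) = 22.0907
d((-2, 12), (15, -8)) = 26.2488
d((-2, 12), (14, 15)) = 16.2788
d((7, 8), (0, -10)) = 19.3132
d((7, 8), (15, -8)) = 17.8885
d((7, 8), (14, 15)) = 9.8995
d((0, -10), (15, -8)) = 15.1327
d((0, -10), (14, 15)) = 28.6531
d((15, -8), (14, 15)) = 23.0217

Closest pair: (-10, 10) and (-2, 12) with distance 8.2462

The closest pair is (-10, 10) and (-2, 12) with Euclidean distance 8.2462. For 6 points, brute-force pairwise comparison is shown above. For large n, the divide-and-conquer algorithm (sort by x, recurse on halves, check the dividing strip) achieves O(n log n).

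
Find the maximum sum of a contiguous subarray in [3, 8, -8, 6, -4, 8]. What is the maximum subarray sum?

Using Kadane's algorithm on [3, 8, -8, 6, -4, 8]:

Scanning through the array:
Position 1 (value 8): max_ending_here = 11, max_so_far = 11
Position 2 (value -8): max_ending_here = 3, max_so_far = 11
Position 3 (value 6): max_ending_here = 9, max_so_far = 11
Position 4 (value -4): max_ending_here = 5, max_so_far = 11
Position 5 (value 8): max_ending_here = 13, max_so_far = 13

Maximum subarray: [3, 8, -8, 6, -4, 8]
Maximum sum: 13

The maximum subarray is [3, 8, -8, 6, -4, 8] with sum 13. This subarray runs from index 0 to index 5.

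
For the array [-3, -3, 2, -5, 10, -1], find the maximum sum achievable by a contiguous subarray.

Using Kadane's algorithm on [-3, -3, 2, -5, 10, -1]:

Scanning through the array:
Position 1 (value -3): max_ending_here = -3, max_so_far = -3
Position 2 (value 2): max_ending_here = 2, max_so_far = 2
Position 3 (value -5): max_ending_here = -3, max_so_far = 2
Position 4 (value 10): max_ending_here = 10, max_so_far = 10
Position 5 (value -1): max_ending_here = 9, max_so_far = 10

Maximum subarray: [10]
Maximum sum: 10

The maximum subarray is [10] with sum 10. This subarray runs from index 4 to index 4.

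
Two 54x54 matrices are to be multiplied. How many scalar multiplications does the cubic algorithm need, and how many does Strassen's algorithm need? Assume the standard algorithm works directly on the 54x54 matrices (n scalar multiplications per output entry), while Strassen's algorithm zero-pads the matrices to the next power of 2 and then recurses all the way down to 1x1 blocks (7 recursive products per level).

Matrix multiplication for 54x54 matrices:

Strassen's algorithm requires power-of-2 dimensions. Pad 54x54 to 64x64 (next power of 2).

Standard algorithm: 54^3 = 157464 multiplications
Strassen's algorithm: 7^(log2(64)) = 7^6 = 117649 multiplications
Savings: 157464 - 117649 = 39815 multiplications

Standard: 157464 multiplications (54^3). Strassen: 117649 multiplications (7^6, after padding to 64x64). Strassen reduces 8 recursive multiplications to 7 at each level.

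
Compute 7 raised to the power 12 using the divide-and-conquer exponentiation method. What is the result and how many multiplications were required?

Computing 7^12 by squaring (build up from 7^1; each line after the first costs one multiplication):

7^1 = 7
7^2 = (7^1)^2 = 7^2 = 49
7^3 = 7 * 7^2 = 7 * 49 = 343
7^6 = (7^3)^2 = 343^2 = 117649
7^12 = (7^6)^2 = 117649^2 = 13841287201

Result: 13841287201
Multiplications needed: 4 (4 lines after 7^1)

7^12 = 13841287201. Using exponentiation by squaring, this requires 4 multiplications. The key idea: if the exponent is even, square the half-power; if odd, multiply by the base once.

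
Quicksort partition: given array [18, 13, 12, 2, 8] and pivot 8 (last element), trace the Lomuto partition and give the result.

Lomuto partition with pivot = 8:

Initial array: [18, 13, 12, 2, 8]

arr[0]=18 > 8: no swap
arr[1]=13 > 8: no swap
arr[2]=12 > 8: no swap
arr[3]=2 <= 8: swap with position 0, array becomes [2, 13, 12, 18, 8]

Place pivot at position 1: [2, 8, 12, 18, 13]
Pivot position: 1

After partitioning with pivot 8, the array becomes [2, 8, 12, 18, 13]. The pivot is placed at index 1. All elements to the left of the pivot are <= 8, and all elements to the right are > 8.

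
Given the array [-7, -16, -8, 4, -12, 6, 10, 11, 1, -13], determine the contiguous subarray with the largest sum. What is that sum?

Using Kadane's algorithm on [-7, -16, -8, 4, -12, 6, 10, 11, 1, -13]:

Scanning through the array:
Position 1 (value -16): max_ending_here = -16, max_so_far = -7
Position 2 (value -8): max_ending_here = -8, max_so_far = -7
Position 3 (value 4): max_ending_here = 4, max_so_far = 4
Position 4 (value -12): max_ending_here = -8, max_so_far = 4
Position 5 (value 6): max_ending_here = 6, max_so_far = 6
Position 6 (value 10): max_ending_here = 16, max_so_far = 16
Position 7 (value 11): max_ending_here = 27, max_so_far = 27
Position 8 (value 1): max_ending_here = 28, max_so_far = 28
Position 9 (value -13): max_ending_here = 15, max_so_far = 28

Maximum subarray: [6, 10, 11, 1]
Maximum sum: 28

The maximum subarray is [6, 10, 11, 1] with sum 28. This subarray runs from index 5 to index 8.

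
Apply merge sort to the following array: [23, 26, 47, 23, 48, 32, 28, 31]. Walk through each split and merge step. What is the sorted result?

Merge sort trace:

Split: [23, 26, 47, 23, 48, 32, 28, 31] -> [23, 26, 47, 23] and [48, 32, 28, 31]
  Split: [23, 26, 47, 23] -> [23, 26] and [47, 23]
    Split: [23, 26] -> [23] and [26]
    Merge: [23] + [26] -> [23, 26]
    Split: [47, 23] -> [47] and [23]
    Merge: [47] + [23] -> [23, 47]
  Merge: [23, 26] + [23, 47] -> [23, 23, 26, 47]
  Split: [48, 32, 28, 31] -> [48, 32] and [28, 31]
    Split: [48, 32] -> [48] and [32]
    Merge: [48] + [32] -> [32, 48]
    Split: [28, 31] -> [28] and [31]
    Merge: [28] + [31] -> [28, 31]
  Merge: [32, 48] + [28, 31] -> [28, 31, 32, 48]
Merge: [23, 23, 26, 47] + [28, 31, 32, 48] -> [23, 23, 26, 28, 31, 32, 47, 48]

Final sorted array: [23, 23, 26, 28, 31, 32, 47, 48]

The merge sort proceeds by recursively splitting the array and merging sorted halves.
After all merges, the sorted array is [23, 23, 26, 28, 31, 32, 47, 48].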